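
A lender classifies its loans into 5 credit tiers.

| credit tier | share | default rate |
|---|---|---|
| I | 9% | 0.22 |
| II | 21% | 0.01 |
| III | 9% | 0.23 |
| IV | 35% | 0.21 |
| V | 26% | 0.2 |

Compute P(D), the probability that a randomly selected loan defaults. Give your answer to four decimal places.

P(D) = P(D|I)·P(I) + P(D|II)·P(II) + P(D|III)·P(III) + P(D|IV)·P(IV) + P(D|V)·P(V)
      = 0.22·0.09 + 0.01·0.21 + 0.23·0.09 + 0.21·0.35 + 0.2·0.26
      = 0.0198 + 0.0021 + 0.0207 + 0.0735 + 0.052 = 0.1681

0.1681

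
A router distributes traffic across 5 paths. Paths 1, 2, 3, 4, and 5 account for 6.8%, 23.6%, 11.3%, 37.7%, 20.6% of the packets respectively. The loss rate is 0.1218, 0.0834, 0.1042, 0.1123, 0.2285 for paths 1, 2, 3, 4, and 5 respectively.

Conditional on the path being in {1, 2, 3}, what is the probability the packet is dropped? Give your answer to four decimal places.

Let S = {1, 2, 3}.
P(S) = 0.068 + 0.236 + 0.113 = 0.417.
P(L ∩ S) = 0.1218·0.068 + 0.0834·0.236 + 0.1042·0.113 = 0.0082824 + 0.0196824 + 0.0117746 = 0.0397394.
P(L | S) = 0.0397394 / 0.417 = 0.095298…

0.0953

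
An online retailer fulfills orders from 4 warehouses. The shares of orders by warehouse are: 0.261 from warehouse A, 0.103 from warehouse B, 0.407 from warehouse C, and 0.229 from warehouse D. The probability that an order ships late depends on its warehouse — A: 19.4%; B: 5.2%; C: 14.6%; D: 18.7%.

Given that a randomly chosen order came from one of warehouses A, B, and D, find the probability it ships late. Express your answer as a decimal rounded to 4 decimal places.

Let S = {A, B, D}.
P(S) = 0.261 + 0.103 + 0.229 = 0.593.
P(L ∩ S) = 0.194·0.261 + 0.052·0.103 + 0.187·0.229 = 0.050634 + 0.005356 + 0.042823 = 0.098813.
P(L | S) = 0.098813 / 0.593 = 0.166632…

P(L|S) ≈ 0.1666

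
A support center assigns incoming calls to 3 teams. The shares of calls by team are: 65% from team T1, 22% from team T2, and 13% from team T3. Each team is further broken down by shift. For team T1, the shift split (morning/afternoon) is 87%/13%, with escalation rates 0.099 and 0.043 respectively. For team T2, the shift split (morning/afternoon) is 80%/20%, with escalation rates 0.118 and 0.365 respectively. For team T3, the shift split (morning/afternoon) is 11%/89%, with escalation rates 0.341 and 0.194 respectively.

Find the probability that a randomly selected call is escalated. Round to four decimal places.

0.1238

P(E|T1) = 0.87·0.099 + 0.13·0.043 = 0.08613 + 0.00559 = 0.09172
P(E|T2) = 0.8·0.118 + 0.2·0.365 = 0.0944 + 0.073 = 0.1674
P(E|T3) = 0.11·0.341 + 0.89·0.194 = 0.03751 + 0.17266 = 0.21017
Then overall,
P(E) = 0.65·0.09172 + 0.22·0.1674 + 0.13·0.21017
      = 0.059618 + 0.036828 + 0.0273221 = 0.1237681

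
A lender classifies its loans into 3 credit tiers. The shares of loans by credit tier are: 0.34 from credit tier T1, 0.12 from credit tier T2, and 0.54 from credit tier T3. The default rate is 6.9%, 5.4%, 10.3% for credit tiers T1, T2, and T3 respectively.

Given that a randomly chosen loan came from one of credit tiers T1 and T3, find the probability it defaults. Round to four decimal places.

0.0899

Let S = {T1, T3}.
P(S) = 0.34 + 0.54 = 0.88.
P(D ∩ S) = 0.069·0.34 + 0.103·0.54 = 0.02346 + 0.05562 = 0.07908.
P(D | S) = 0.07908 / 0.88 = 0.089864…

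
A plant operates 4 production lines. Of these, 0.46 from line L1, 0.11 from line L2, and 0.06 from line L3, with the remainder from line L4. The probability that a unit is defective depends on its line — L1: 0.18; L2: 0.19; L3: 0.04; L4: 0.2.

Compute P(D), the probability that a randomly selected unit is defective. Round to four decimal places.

P(L4) = 1 − (0.46 + 0.11 + 0.06) = 0.37.
P(D) = P(D|L1)·P(L1) + P(D|L2)·P(L2) + P(D|L3)·P(L3) + P(D|L4)·P(L4)
      = 0.18·0.46 + 0.19·0.11 + 0.04·0.06 + 0.2·0.37
      = 0.0828 + 0.0209 + 0.0024 + 0.074 = 0.1801

0.1801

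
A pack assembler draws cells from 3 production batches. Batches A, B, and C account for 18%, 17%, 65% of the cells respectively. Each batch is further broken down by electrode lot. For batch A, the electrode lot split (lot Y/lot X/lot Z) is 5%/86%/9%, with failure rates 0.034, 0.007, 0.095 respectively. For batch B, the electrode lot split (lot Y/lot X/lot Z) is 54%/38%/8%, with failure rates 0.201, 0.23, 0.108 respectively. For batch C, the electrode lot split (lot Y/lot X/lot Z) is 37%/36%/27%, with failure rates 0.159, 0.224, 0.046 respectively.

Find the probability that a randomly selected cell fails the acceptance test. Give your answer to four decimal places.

P(F) ≈ 0.1364

P(F|A) = 0.05·0.034 + 0.86·0.007 + 0.09·0.095 = 0.0017 + 0.00602 + 0.00855 = 0.01627
P(F|B) = 0.54·0.201 + 0.38·0.23 + 0.08·0.108 = 0.10854 + 0.0874 + 0.00864 = 0.20458
P(F|C) = 0.37·0.159 + 0.36·0.224 + 0.27·0.046 = 0.05883 + 0.08064 + 0.01242 = 0.15189
Then overall,
P(F) = 0.18·0.01627 + 0.17·0.20458 + 0.65·0.15189
      = 0.0029286 + 0.0347786 + 0.0987285 = 0.1364357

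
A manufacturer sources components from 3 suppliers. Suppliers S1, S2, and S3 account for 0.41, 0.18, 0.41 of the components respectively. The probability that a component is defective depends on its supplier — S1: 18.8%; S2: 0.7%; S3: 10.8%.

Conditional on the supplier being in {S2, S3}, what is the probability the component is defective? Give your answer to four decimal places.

Let S = {S2, S3}.
P(S) = 0.18 + 0.41 = 0.59.
P(D ∩ S) = 0.007·0.18 + 0.108·0.41 = 0.00126 + 0.04428 = 0.04554.
P(D | S) = 0.04554 / 0.59 = 0.077186…

P(D|S) ≈ 0.0772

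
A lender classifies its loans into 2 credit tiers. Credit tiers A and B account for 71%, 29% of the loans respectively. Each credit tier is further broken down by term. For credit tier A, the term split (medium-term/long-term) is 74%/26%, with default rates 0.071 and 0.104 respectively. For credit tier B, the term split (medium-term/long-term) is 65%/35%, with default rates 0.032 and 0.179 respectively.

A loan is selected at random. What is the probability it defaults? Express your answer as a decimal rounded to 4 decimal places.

0.0807

P(D|A) = 0.74·0.071 + 0.26·0.104 = 0.05254 + 0.02704 = 0.07958
P(D|B) = 0.65·0.032 + 0.35·0.179 = 0.0208 + 0.06265 = 0.08345
Then overall,
P(D) = 0.71·0.07958 + 0.29·0.08345
      = 0.0565018 + 0.0242005 = 0.0807023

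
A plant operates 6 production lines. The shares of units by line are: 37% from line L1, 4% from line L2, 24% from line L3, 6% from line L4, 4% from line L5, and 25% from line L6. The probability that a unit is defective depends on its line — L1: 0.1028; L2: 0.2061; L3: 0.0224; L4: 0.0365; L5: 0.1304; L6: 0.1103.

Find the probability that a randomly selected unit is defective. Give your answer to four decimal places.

P(D) = P(D|L1)·P(L1) + P(D|L2)·P(L2) + P(D|L3)·P(L3) + P(D|L4)·P(L4) + P(D|L5)·P(L5) + P(D|L6)·P(L6)
      = 0.1028·0.37 + 0.2061·0.04 + 0.0224·0.24 + 0.0365·0.06 + 0.1304·0.04 + 0.1103·0.25
      = 0.038036 + 0.008244 + 0.005376 + 0.00219 + 0.005216 + 0.027575 = 0.086637

0.0866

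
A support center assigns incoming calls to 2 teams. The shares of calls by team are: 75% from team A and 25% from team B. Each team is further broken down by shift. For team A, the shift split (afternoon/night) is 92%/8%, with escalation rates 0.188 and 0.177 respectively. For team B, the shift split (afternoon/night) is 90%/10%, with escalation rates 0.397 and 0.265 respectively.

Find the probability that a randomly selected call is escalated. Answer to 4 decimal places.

P(E|A) = 0.92·0.188 + 0.08·0.177 = 0.17296 + 0.01416 = 0.18712
P(E|B) = 0.9·0.397 + 0.1·0.265 = 0.3573 + 0.0265 = 0.3838
By total probability over the outer partition,
P(E) = 0.75·0.18712 + 0.25·0.3838
      = 0.14034 + 0.09595 = 0.23629

P(E) ≈ 0.2363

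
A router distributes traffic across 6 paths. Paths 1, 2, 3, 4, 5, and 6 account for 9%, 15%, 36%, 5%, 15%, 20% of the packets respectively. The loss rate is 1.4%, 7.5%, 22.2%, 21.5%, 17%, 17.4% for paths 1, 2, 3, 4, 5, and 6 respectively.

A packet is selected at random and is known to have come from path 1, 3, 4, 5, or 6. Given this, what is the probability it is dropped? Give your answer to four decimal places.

Let S = {1, 3, 4, 5, 6}.
P(S) = 0.09 + 0.36 + 0.05 + 0.15 + 0.2 = 0.85.
P(L ∩ S) = 0.014·0.09 + 0.222·0.36 + 0.215·0.05 + 0.17·0.15 + 0.174·0.2 = 0.00126 + 0.07992 + 0.01075 + 0.0255 + 0.0348 = 0.15223.
P(L | S) = 0.15223 / 0.85 = 0.179094…

0.1791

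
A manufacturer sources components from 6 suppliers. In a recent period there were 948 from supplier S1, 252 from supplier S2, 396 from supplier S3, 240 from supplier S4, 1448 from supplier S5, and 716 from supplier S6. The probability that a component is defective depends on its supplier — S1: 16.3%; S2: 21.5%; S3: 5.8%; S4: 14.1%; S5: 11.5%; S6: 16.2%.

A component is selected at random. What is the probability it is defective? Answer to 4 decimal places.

Total: 948 + 252 + 396 + 240 + 1448 + 716 = 4000.
P(S1) = 948/4000 = 0.237. P(S2) = 252/4000 = 0.063. P(S3) = 396/4000 = 0.099. P(S4) = 240/4000 = 0.06. P(S5) = 1448/4000 = 0.362. P(S6) = 716/4000 = 0.179.
P(D) = P(D|S1)·P(S1) + P(D|S2)·P(S2) + P(D|S3)·P(S3) + P(D|S4)·P(S4) + P(D|S5)·P(S5) + P(D|S6)·P(S6)
      = 0.163·0.237 + 0.215·0.063 + 0.058·0.099 + 0.141·0.06 + 0.115·0.362 + 0.162·0.179
      = 0.038631 + 0.013545 + 0.005742 + 0.00846 + 0.04163 + 0.028998 = 0.137006

P(D) ≈ 0.1370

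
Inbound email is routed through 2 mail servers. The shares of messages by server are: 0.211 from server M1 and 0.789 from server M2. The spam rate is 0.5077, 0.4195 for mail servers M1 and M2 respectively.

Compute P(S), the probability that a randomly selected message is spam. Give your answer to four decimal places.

P(S) ≈ 0.4381

Summing over the partition,
P(S) = P(S|M1)·P(M1) + P(S|M2)·P(M2)
      = 0.5077·0.211 + 0.4195·0.789
      = 0.1071247 + 0.3309855 = 0.4381102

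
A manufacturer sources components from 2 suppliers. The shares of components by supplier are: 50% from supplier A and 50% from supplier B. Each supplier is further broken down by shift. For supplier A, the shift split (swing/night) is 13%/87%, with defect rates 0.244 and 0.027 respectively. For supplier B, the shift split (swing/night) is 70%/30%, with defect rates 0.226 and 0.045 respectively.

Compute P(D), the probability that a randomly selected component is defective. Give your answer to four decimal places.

P(D|A) = 0.13·0.244 + 0.87·0.027 = 0.03172 + 0.02349 = 0.05521
P(D|B) = 0.7·0.226 + 0.3·0.045 = 0.1582 + 0.0135 = 0.1717
By total probability over the outer partition,
P(D) = 0.5·0.05521 + 0.5·0.1717
      = 0.027605 + 0.08585 = 0.113455

P(D) ≈ 0.1135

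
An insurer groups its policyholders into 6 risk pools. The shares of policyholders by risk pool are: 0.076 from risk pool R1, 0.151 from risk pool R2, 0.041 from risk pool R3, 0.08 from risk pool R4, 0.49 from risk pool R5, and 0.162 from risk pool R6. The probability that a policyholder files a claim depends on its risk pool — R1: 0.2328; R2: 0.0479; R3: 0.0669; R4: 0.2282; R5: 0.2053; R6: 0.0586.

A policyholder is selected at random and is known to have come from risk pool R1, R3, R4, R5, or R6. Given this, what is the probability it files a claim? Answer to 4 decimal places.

Let S = {R1, R3, R4, R5, R6}.
P(S) = 0.076 + 0.041 + 0.08 + 0.49 + 0.162 = 0.849.
P(C ∩ S) = 0.2328·0.076 + 0.0669·0.041 + 0.2282·0.08 + 0.2053·0.49 + 0.0586·0.162 = 0.0176928 + 0.0027429 + 0.018256 + 0.100597 + 0.0094932 = 0.1487819.
P(C | S) = 0.1487819 / 0.849 = 0.175244…

0.1752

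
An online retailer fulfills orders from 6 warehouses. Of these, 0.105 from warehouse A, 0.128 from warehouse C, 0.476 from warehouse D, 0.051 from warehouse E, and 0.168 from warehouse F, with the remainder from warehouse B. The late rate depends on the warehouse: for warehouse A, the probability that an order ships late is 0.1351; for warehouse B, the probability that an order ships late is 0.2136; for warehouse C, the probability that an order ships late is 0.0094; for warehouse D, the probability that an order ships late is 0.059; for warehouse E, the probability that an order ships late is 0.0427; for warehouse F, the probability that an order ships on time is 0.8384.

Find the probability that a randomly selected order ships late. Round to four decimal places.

P(B) = 1 − (0.105 + 0.128 + 0.476 + 0.051 + 0.168) = 0.072.
P(L|F) = 1 − 0.8384 = 0.1616.
By the law of total probability,
P(L) = P(L|A)·P(A) + P(L|B)·P(B) + P(L|C)·P(C) + P(L|D)·P(D) + P(L|E)·P(E) + P(L|F)·P(F)
      = 0.1351·0.105 + 0.2136·0.072 + 0.0094·0.128 + 0.059·0.476 + 0.0427·0.051 + 0.1616·0.168
      = 0.0141855 + 0.0153792 + 0.0012032 + 0.028084 + 0.0021777 + 0.0271488 = 0.0881784

0.0882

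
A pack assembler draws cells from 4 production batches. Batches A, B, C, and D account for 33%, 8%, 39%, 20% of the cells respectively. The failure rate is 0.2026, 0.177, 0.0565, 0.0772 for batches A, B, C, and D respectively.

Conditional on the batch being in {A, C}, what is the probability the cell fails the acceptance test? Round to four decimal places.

Let S = {A, C}.
P(S) = 0.33 + 0.39 = 0.72.
P(F ∩ S) = 0.2026·0.33 + 0.0565·0.39 = 0.066858 + 0.022035 = 0.088893.
P(F | S) = 0.088893 / 0.72 = 0.123463…

0.1235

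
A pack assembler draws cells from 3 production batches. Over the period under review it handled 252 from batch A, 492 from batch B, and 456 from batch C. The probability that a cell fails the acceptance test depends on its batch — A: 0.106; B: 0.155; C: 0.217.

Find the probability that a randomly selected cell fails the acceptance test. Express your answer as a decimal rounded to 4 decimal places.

Total: 252 + 492 + 456 = 1200.
P(A) = 252/1200 = 0.21. P(B) = 492/1200 = 0.41. P(C) = 456/1200 = 0.38.
Summing over the partition,
P(F) = P(F|A)·P(A) + P(F|B)·P(B) + P(F|C)·P(C)
      = 0.106·0.21 + 0.155·0.41 + 0.217·0.38
      = 0.02226 + 0.06355 + 0.08246 = 0.16827

P(F) ≈ 0.1683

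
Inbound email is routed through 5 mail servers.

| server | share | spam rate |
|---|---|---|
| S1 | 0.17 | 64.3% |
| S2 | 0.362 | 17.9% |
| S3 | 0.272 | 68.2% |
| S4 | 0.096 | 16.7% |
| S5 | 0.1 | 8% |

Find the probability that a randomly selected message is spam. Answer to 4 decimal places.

0.3836

Summing over the partition,
P(S) = P(S|S1)·P(S1) + P(S|S2)·P(S2) + P(S|S3)·P(S3) + P(S|S4)·P(S4) + P(S|S5)·P(S5)
      = 0.643·0.17 + 0.179·0.362 + 0.682·0.272 + 0.167·0.096 + 0.08·0.1
      = 0.10931 + 0.064798 + 0.185504 + 0.016032 + 0.008 = 0.383644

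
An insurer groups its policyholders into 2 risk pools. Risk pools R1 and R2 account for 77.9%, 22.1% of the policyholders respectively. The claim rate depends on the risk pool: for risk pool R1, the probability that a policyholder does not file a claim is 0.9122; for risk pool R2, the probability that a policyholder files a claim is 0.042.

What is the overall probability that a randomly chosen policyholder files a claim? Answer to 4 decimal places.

P(C|R1) = 1 − 0.9122 = 0.0878.
P(C) = P(C|R1)·P(R1) + P(C|R2)·P(R2)
      = 0.0878·0.779 + 0.042·0.221
      = 0.0683962 + 0.009282 = 0.0776782

P(C) ≈ 0.0777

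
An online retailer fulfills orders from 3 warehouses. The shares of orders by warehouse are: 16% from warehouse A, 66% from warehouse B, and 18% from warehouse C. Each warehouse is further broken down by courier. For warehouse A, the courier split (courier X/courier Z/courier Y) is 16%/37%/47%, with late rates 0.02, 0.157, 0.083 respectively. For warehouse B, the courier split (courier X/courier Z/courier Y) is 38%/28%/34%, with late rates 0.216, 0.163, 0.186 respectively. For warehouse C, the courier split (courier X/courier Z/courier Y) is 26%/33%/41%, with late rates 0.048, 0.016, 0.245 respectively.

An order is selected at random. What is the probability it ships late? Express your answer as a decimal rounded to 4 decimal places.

P(L|A) = 0.16·0.02 + 0.37·0.157 + 0.47·0.083 = 0.0032 + 0.05809 + 0.03901 = 0.1003
P(L|B) = 0.38·0.216 + 0.28·0.163 + 0.34·0.186 = 0.08208 + 0.04564 + 0.06324 = 0.19096
P(L|C) = 0.26·0.048 + 0.33·0.016 + 0.41·0.245 = 0.01248 + 0.00528 + 0.10045 = 0.11821
By total probability over the outer partition,
P(L) = 0.16·0.1003 + 0.66·0.19096 + 0.18·0.11821
      = 0.016048 + 0.1260336 + 0.0212778 = 0.1633594

0.1634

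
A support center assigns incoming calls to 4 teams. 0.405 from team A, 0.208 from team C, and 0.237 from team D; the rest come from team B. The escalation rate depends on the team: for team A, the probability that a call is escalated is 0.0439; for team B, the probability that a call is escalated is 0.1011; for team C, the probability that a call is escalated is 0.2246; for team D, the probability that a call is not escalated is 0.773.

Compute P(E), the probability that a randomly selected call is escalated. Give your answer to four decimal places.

P(B) = 1 − (0.405 + 0.208 + 0.237) = 0.15.
P(E|D) = 1 − 0.773 = 0.227.
By the law of total probability,
P(E) = P(E|A)·P(A) + P(E|B)·P(B) + P(E|C)·P(C) + P(E|D)·P(D)
      = 0.0439·0.405 + 0.1011·0.15 + 0.2246·0.208 + 0.227·0.237
      = 0.0177795 + 0.015165 + 0.0467168 + 0.053799 = 0.1334603

0.1335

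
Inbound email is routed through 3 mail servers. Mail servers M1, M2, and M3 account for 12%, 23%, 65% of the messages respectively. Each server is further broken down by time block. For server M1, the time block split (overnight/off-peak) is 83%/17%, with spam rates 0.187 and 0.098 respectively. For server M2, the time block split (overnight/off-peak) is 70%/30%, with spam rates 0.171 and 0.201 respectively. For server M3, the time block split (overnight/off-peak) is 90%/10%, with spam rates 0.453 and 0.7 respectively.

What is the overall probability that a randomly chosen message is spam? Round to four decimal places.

P(S|M1) = 0.83·0.187 + 0.17·0.098 = 0.15521 + 0.01666 = 0.17187
P(S|M2) = 0.7·0.171 + 0.3·0.201 = 0.1197 + 0.0603 = 0.18
P(S|M3) = 0.9·0.453 + 0.1·0.7 = 0.4077 + 0.07 = 0.4777
By total probability over the outer partition,
P(S) = 0.12·0.17187 + 0.23·0.18 + 0.65·0.4777
      = 0.0206244 + 0.0414 + 0.310505 = 0.3725294

P(S) ≈ 0.3725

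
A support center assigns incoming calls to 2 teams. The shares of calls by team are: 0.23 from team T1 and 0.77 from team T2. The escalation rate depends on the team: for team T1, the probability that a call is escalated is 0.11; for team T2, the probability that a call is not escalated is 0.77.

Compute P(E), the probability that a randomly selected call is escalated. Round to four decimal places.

P(E|T2) = 1 − 0.77 = 0.23.
Summing over the partition,
P(E) = P(E|T1)·P(T1) + P(E|T2)·P(T2)
      = 0.11·0.23 + 0.23·0.77
      = 0.0253 + 0.1771 = 0.2024

P(E) ≈ 0.2024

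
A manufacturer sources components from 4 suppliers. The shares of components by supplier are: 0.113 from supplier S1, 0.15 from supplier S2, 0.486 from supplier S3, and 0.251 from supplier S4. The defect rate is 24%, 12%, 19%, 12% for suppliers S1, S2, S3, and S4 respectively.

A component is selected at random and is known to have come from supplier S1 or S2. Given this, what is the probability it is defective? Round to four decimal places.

P(D|S) ≈ 0.1716

Let S = {S1, S2}.
P(S) = 0.113 + 0.15 = 0.263.
P(D ∩ S) = 0.24·0.113 + 0.12·0.15 = 0.02712 + 0.018 = 0.04512.
P(D | S) = 0.04512 / 0.263 = 0.171559…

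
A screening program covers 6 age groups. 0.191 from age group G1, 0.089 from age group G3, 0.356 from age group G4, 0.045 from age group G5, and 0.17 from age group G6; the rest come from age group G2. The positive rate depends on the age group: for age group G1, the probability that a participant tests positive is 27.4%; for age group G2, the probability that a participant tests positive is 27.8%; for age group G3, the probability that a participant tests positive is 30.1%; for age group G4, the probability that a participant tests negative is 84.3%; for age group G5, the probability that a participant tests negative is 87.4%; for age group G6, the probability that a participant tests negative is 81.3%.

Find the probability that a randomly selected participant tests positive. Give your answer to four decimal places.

P(G2) = 1 − (0.191 + 0.089 + 0.356 + 0.045 + 0.17) = 0.149.
P(T|G4) = 1 − 0.843 = 0.157.
P(T|G5) = 1 − 0.874 = 0.126.
P(T|G6) = 1 − 0.813 = 0.187.
P(T) = P(T|G1)·P(G1) + P(T|G2)·P(G2) + P(T|G3)·P(G3) + P(T|G4)·P(G4) + P(T|G5)·P(G5) + P(T|G6)·P(G6)
      = 0.274·0.191 + 0.278·0.149 + 0.301·0.089 + 0.157·0.356 + 0.126·0.045 + 0.187·0.17
      = 0.052334 + 0.041422 + 0.026789 + 0.055892 + 0.00567 + 0.03179 = 0.213897

P(T) ≈ 0.2139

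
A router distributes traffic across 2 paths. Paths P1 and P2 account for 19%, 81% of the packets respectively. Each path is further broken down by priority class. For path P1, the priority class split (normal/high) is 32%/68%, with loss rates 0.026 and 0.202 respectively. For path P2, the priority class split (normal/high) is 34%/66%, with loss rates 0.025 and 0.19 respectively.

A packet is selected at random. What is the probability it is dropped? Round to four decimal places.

P(L) ≈ 0.1361

P(L|P1) = 0.32·0.026 + 0.68·0.202 = 0.00832 + 0.13736 = 0.14568
P(L|P2) = 0.34·0.025 + 0.66·0.19 = 0.0085 + 0.1254 = 0.1339
By total probability over the outer partition,
P(L) = 0.19·0.14568 + 0.81·0.1339
      = 0.0276792 + 0.108459 = 0.1361382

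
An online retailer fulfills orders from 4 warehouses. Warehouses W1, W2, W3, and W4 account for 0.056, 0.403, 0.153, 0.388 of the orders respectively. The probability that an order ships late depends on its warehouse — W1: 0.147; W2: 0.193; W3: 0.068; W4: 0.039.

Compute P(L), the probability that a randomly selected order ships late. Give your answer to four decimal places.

0.1115

P(L) = P(L|W1)·P(W1) + P(L|W2)·P(W2) + P(L|W3)·P(W3) + P(L|W4)·P(W4)
      = 0.147·0.056 + 0.193·0.403 + 0.068·0.153 + 0.039·0.388
      = 0.008232 + 0.077779 + 0.010404 + 0.015132 = 0.111547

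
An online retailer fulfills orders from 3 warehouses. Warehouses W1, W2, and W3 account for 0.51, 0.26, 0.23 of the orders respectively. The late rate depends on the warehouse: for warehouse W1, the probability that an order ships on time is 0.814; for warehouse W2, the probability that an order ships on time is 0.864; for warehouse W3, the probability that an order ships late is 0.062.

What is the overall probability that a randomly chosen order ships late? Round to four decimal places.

P(L) ≈ 0.1445

P(L|W1) = 1 − 0.814 = 0.186.
P(L|W2) = 1 − 0.864 = 0.136.
P(L) = P(L|W1)·P(W1) + P(L|W2)·P(W2) + P(L|W3)·P(W3)
      = 0.186·0.51 + 0.136·0.26 + 0.062·0.23
      = 0.09486 + 0.03536 + 0.01426 = 0.14448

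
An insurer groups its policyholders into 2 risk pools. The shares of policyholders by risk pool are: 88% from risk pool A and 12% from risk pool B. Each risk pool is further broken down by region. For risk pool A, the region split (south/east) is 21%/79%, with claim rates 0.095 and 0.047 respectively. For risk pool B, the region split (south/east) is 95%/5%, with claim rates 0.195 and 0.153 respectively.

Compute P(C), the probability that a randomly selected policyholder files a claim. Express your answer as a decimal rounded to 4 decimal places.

0.0734

P(C|A) = 0.21·0.095 + 0.79·0.047 = 0.01995 + 0.03713 = 0.05708
P(C|B) = 0.95·0.195 + 0.05·0.153 = 0.18525 + 0.00765 = 0.1929
By total probability over the outer partition,
P(C) = 0.88·0.05708 + 0.12·0.1929
      = 0.0502304 + 0.023148 = 0.0733784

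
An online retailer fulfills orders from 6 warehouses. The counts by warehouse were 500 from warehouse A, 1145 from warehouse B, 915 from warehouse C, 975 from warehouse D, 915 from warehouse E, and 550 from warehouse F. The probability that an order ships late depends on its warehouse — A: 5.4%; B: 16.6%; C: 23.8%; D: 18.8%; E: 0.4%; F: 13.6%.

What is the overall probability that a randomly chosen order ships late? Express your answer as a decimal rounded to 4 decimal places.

Total: 500 + 1145 + 915 + 975 + 915 + 550 = 5000.
P(A) = 500/5000 = 0.1. P(B) = 1145/5000 = 0.229. P(C) = 915/5000 = 0.183. P(D) = 975/5000 = 0.195. P(E) = 915/5000 = 0.183. P(F) = 550/5000 = 0.11.
Using total probability over the partition,
P(L) = P(L|A)·P(A) + P(L|B)·P(B) + P(L|C)·P(C) + P(L|D)·P(D) + P(L|E)·P(E) + P(L|F)·P(F)
      = 0.054·0.1 + 0.166·0.229 + 0.238·0.183 + 0.188·0.195 + 0.004·0.183 + 0.136·0.11
      = 0.0054 + 0.038014 + 0.043554 + 0.03666 + 0.000732 + 0.01496 = 0.13932

0.1393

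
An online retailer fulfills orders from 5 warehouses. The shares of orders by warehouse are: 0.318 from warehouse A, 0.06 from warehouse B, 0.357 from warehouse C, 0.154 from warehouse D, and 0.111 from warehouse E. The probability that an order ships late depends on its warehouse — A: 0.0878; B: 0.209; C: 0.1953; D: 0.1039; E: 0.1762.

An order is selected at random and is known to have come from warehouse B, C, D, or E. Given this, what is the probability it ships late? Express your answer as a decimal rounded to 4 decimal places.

Let S = {B, C, D, E}.
P(S) = 0.06 + 0.357 + 0.154 + 0.111 = 0.682.
P(L ∩ S) = 0.209·0.06 + 0.1953·0.357 + 0.1039·0.154 + 0.1762·0.111 = 0.01254 + 0.0697221 + 0.0160006 + 0.0195582 = 0.1178209.
P(L | S) = 0.1178209 / 0.682 = 0.172758…

P(L|S) ≈ 0.1728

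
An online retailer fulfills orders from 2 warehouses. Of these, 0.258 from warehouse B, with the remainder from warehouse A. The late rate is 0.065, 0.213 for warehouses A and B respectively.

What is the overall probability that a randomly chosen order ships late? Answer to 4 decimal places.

P(A) = 1 − (0.258) = 0.742.
By the law of total probability,
P(L) = P(L|A)·P(A) + P(L|B)·P(B)
      = 0.065·0.742 + 0.213·0.258
      = 0.04823 + 0.054954 = 0.103184

0.1032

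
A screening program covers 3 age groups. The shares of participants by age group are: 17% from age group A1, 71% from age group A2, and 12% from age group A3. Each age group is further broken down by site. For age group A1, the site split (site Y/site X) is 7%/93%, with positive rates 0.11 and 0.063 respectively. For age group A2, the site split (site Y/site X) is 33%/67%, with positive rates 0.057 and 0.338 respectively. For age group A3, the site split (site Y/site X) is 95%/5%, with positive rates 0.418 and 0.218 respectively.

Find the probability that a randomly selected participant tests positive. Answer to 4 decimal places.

P(T|A1) = 0.07·0.11 + 0.93·0.063 = 0.0077 + 0.05859 = 0.06629
P(T|A2) = 0.33·0.057 + 0.67·0.338 = 0.01881 + 0.22646 = 0.24527
P(T|A3) = 0.95·0.418 + 0.05·0.218 = 0.3971 + 0.0109 = 0.408
Then overall,
P(T) = 0.17·0.06629 + 0.71·0.24527 + 0.12·0.408
      = 0.0112693 + 0.1741417 + 0.04896 = 0.234371

0.2344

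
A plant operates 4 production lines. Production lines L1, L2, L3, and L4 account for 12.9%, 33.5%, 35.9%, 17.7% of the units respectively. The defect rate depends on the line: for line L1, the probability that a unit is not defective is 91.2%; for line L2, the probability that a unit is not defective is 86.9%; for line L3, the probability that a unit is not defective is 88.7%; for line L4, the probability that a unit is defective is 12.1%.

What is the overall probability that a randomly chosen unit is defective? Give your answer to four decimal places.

P(D|L1) = 1 − 0.912 = 0.088.
P(D|L2) = 1 − 0.869 = 0.131.
P(D|L3) = 1 − 0.887 = 0.113.
P(D) = P(D|L1)·P(L1) + P(D|L2)·P(L2) + P(D|L3)·P(L3) + P(D|L4)·P(L4)
      = 0.088·0.129 + 0.131·0.335 + 0.113·0.359 + 0.121·0.177
      = 0.011352 + 0.043885 + 0.040567 + 0.021417 = 0.117221

0.1172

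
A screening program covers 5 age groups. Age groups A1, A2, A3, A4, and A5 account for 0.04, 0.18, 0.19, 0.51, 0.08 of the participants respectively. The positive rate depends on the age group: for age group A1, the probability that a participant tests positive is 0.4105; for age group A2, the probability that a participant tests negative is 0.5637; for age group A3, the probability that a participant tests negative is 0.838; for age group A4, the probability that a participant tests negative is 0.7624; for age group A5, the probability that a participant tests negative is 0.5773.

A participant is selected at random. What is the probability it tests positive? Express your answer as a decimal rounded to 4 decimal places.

P(T) ≈ 0.2807

P(T|A2) = 1 − 0.5637 = 0.4363.
P(T|A3) = 1 − 0.838 = 0.162.
P(T|A4) = 1 − 0.7624 = 0.2376.
P(T|A5) = 1 − 0.5773 = 0.4227.
P(T) = P(T|A1)·P(A1) + P(T|A2)·P(A2) + P(T|A3)·P(A3) + P(T|A4)·P(A4) + P(T|A5)·P(A5)
      = 0.4105·0.04 + 0.4363·0.18 + 0.162·0.19 + 0.2376·0.51 + 0.4227·0.08
      = 0.01642 + 0.078534 + 0.03078 + 0.121176 + 0.033816 = 0.280726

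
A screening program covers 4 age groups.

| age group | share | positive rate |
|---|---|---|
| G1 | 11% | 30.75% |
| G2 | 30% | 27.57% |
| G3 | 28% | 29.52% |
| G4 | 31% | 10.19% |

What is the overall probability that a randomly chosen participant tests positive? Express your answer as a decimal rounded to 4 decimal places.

P(T) = P(T|G1)·P(G1) + P(T|G2)·P(G2) + P(T|G3)·P(G3) + P(T|G4)·P(G4)
      = 0.3075·0.11 + 0.2757·0.3 + 0.2952·0.28 + 0.1019·0.31
      = 0.033825 + 0.08271 + 0.082656 + 0.031589 = 0.23078

0.2308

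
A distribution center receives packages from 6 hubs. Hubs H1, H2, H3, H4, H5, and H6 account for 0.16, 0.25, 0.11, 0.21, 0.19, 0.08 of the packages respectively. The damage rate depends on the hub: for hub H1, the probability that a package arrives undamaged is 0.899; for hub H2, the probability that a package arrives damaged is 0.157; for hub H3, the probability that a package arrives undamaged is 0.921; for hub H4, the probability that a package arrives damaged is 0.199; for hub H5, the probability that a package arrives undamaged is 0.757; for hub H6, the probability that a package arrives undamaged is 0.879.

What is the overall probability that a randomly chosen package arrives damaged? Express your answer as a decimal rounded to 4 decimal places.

P(D|H1) = 1 − 0.899 = 0.101.
P(D|H3) = 1 − 0.921 = 0.079.
P(D|H5) = 1 − 0.757 = 0.243.
P(D|H6) = 1 − 0.879 = 0.121.
P(D) = P(D|H1)·P(H1) + P(D|H2)·P(H2) + P(D|H3)·P(H3) + P(D|H4)·P(H4) + P(D|H5)·P(H5) + P(D|H6)·P(H6)
      = 0.101·0.16 + 0.157·0.25 + 0.079·0.11 + 0.199·0.21 + 0.243·0.19 + 0.121·0.08
      = 0.01616 + 0.03925 + 0.00869 + 0.04179 + 0.04617 + 0.00968 = 0.16174

P(D) ≈ 0.1617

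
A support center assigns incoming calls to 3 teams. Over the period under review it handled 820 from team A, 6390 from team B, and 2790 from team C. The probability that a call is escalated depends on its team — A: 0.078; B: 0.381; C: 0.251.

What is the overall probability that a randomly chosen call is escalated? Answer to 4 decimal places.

Total: 820 + 6390 + 2790 = 10000.
P(A) = 820/10000 = 0.082. P(B) = 6390/10000 = 0.639. P(C) = 2790/10000 = 0.279.
P(E) = P(E|A)·P(A) + P(E|B)·P(B) + P(E|C)·P(C)
      = 0.078·0.082 + 0.381·0.639 + 0.251·0.279
      = 0.006396 + 0.243459 + 0.070029 = 0.319884

0.3199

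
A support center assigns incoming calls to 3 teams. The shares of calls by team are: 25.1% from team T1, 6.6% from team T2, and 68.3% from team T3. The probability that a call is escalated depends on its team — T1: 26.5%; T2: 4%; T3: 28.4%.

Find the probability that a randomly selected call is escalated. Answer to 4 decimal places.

P(E) ≈ 0.2631

P(E) = P(E|T1)·P(T1) + P(E|T2)·P(T2) + P(E|T3)·P(T3)
      = 0.265·0.251 + 0.04·0.066 + 0.284·0.683
      = 0.066515 + 0.00264 + 0.193972 = 0.263127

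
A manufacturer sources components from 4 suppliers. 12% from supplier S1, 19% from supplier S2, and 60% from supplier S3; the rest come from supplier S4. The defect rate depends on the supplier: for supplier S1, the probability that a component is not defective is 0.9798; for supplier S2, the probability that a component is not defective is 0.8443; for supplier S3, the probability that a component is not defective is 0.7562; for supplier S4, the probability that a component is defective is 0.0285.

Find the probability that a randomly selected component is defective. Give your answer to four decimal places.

P(S4) = 1 − (0.12 + 0.19 + 0.6) = 0.09.
P(D|S1) = 1 − 0.9798 = 0.0202.
P(D|S2) = 1 − 0.8443 = 0.1557.
P(D|S3) = 1 − 0.7562 = 0.2438.
Summing over the partition,
P(D) = P(D|S1)·P(S1) + P(D|S2)·P(S2) + P(D|S3)·P(S3) + P(D|S4)·P(S4)
      = 0.0202·0.12 + 0.1557·0.19 + 0.2438·0.6 + 0.0285·0.09
      = 0.002424 + 0.029583 + 0.14628 + 0.002565 = 0.180852

0.1809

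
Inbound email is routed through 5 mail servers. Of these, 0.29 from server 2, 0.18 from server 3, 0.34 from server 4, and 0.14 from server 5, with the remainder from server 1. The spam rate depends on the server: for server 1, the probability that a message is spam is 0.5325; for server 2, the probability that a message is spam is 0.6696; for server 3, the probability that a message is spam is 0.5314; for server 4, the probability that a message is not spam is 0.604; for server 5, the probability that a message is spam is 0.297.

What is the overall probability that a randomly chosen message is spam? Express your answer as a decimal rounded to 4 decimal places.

P(1) = 1 − (0.29 + 0.18 + 0.34 + 0.14) = 0.05.
P(S|4) = 1 − 0.604 = 0.396.
P(S) = P(S|1)·P(1) + P(S|2)·P(2) + P(S|3)·P(3) + P(S|4)·P(4) + P(S|5)·P(5)
      = 0.5325·0.05 + 0.6696·0.29 + 0.5314·0.18 + 0.396·0.34 + 0.297·0.14
      = 0.026625 + 0.194184 + 0.095652 + 0.13464 + 0.04158 = 0.492681

P(S) ≈ 0.4927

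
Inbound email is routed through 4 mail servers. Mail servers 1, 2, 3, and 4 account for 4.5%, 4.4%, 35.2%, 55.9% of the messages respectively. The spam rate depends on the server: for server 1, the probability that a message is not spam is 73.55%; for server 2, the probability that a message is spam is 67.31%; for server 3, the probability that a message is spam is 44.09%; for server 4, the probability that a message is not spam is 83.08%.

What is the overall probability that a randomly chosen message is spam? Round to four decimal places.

P(S|1) = 1 − 0.7355 = 0.2645.
P(S|4) = 1 − 0.8308 = 0.1692.
Summing over the partition,
P(S) = P(S|1)·P(1) + P(S|2)·P(2) + P(S|3)·P(3) + P(S|4)·P(4)
      = 0.2645·0.045 + 0.6731·0.044 + 0.4409·0.352 + 0.1692·0.559
      = 0.0119025 + 0.0296164 + 0.1551968 + 0.0945828 = 0.2912985

P(S) ≈ 0.2913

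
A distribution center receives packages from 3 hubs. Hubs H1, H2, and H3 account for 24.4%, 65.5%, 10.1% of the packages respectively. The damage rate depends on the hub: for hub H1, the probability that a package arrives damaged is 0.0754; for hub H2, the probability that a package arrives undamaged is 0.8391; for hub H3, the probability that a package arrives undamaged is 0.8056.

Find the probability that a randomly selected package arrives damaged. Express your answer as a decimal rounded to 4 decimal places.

P(D|H2) = 1 − 0.8391 = 0.1609.
P(D|H3) = 1 − 0.8056 = 0.1944.
By the law of total probability,
P(D) = P(D|H1)·P(H1) + P(D|H2)·P(H2) + P(D|H3)·P(H3)
      = 0.0754·0.244 + 0.1609·0.655 + 0.1944·0.101
      = 0.0183976 + 0.1053895 + 0.0196344 = 0.1434215

0.1434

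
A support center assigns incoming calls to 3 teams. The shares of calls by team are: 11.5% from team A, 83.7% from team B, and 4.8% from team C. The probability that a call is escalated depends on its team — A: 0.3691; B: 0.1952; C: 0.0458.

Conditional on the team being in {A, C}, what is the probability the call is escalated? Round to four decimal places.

0.2739

Let S = {A, C}.
P(S) = 0.115 + 0.048 = 0.163.
P(E ∩ S) = 0.3691·0.115 + 0.0458·0.048 = 0.0424465 + 0.0021984 = 0.0446449.
P(E | S) = 0.0446449 / 0.163 = 0.273895…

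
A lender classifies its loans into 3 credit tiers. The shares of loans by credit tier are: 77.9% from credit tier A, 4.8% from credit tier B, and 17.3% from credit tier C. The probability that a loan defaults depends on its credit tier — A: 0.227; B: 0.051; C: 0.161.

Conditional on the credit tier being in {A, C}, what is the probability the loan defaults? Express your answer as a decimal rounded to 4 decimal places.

Let S = {A, C}.
P(S) = 0.779 + 0.173 = 0.952.
P(D ∩ S) = 0.227·0.779 + 0.161·0.173 = 0.176833 + 0.027853 = 0.204686.
P(D | S) = 0.204686 / 0.952 = 0.215006…

P(D|S) ≈ 0.2150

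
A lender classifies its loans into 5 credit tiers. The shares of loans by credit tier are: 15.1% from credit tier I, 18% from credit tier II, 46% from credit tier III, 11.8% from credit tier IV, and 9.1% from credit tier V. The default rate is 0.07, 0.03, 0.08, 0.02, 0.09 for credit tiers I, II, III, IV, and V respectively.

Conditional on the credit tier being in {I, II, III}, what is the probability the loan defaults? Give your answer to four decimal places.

0.0667

Let S = {I, II, III}.
P(S) = 0.151 + 0.18 + 0.46 = 0.791.
P(D ∩ S) = 0.07·0.151 + 0.03·0.18 + 0.08·0.46 = 0.01057 + 0.0054 + 0.0368 = 0.05277.
P(D | S) = 0.05277 / 0.791 = 0.066713…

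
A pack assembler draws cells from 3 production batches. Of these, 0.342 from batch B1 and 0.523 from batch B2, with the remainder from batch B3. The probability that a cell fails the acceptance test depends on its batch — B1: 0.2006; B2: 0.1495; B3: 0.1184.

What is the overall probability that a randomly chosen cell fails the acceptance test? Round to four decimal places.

0.1628

P(B3) = 1 − (0.342 + 0.523) = 0.135.
By the law of total probability,
P(F) = P(F|B1)·P(B1) + P(F|B2)·P(B2) + P(F|B3)·P(B3)
      = 0.2006·0.342 + 0.1495·0.523 + 0.1184·0.135
      = 0.0686052 + 0.0781885 + 0.015984 = 0.1627777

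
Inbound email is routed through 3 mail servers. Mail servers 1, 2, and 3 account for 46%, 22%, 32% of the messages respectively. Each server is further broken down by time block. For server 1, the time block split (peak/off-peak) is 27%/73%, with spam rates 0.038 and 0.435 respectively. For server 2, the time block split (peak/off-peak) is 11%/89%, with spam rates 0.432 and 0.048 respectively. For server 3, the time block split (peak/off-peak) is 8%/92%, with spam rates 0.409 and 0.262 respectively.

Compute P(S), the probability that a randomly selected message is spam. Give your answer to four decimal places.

0.2582

P(S|1) = 0.27·0.038 + 0.73·0.435 = 0.01026 + 0.31755 = 0.32781
P(S|2) = 0.11·0.432 + 0.89·0.048 = 0.04752 + 0.04272 = 0.09024
P(S|3) = 0.08·0.409 + 0.92·0.262 = 0.03272 + 0.24104 = 0.27376
Then overall,
P(S) = 0.46·0.32781 + 0.22·0.09024 + 0.32·0.27376
      = 0.1507926 + 0.0198528 + 0.0876032 = 0.2582486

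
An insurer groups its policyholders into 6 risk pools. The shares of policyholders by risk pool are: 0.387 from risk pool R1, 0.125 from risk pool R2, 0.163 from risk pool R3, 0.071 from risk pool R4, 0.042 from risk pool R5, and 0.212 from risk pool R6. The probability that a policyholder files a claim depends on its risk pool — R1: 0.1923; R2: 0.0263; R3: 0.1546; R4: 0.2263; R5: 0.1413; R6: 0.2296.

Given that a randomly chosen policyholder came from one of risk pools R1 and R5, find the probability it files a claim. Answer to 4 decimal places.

0.1873

Let S = {R1, R5}.
P(S) = 0.387 + 0.042 = 0.429.
P(C ∩ S) = 0.1923·0.387 + 0.1413·0.042 = 0.0744201 + 0.0059346 = 0.0803547.
P(C | S) = 0.0803547 / 0.429 = 0.187307…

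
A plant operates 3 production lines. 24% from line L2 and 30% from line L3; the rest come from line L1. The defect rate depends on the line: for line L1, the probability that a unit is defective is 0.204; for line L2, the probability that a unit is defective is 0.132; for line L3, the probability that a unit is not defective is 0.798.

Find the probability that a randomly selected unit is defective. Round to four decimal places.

0.1861

P(L1) = 1 − (0.24 + 0.3) = 0.46.
P(D|L3) = 1 − 0.798 = 0.202.
Summing over the partition,
P(D) = P(D|L1)·P(L1) + P(D|L2)·P(L2) + P(D|L3)·P(L3)
      = 0.204·0.46 + 0.132·0.24 + 0.202·0.3
      = 0.09384 + 0.03168 + 0.0606 = 0.18612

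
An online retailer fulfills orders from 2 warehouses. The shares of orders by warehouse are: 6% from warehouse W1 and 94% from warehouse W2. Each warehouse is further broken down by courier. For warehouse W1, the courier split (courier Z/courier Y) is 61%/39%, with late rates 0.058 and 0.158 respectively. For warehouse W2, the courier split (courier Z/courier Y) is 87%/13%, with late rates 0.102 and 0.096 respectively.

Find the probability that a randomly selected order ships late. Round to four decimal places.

P(L) ≈ 0.1010

P(L|W1) = 0.61·0.058 + 0.39·0.158 = 0.03538 + 0.06162 = 0.097
P(L|W2) = 0.87·0.102 + 0.13·0.096 = 0.08874 + 0.01248 = 0.10122
Then overall,
P(L) = 0.06·0.097 + 0.94·0.10122
      = 0.00582 + 0.0951468 = 0.1009668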